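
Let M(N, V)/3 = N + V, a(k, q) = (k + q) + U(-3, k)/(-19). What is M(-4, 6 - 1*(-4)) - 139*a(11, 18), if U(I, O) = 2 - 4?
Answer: -76525/19 ≈ -4027.6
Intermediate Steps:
U(I, O) = -2
a(k, q) = 2/19 + k + q (a(k, q) = (k + q) - 2/(-19) = (k + q) - 2*(-1/19) = (k + q) + 2/19 = 2/19 + k + q)
M(N, V) = 3*N + 3*V (M(N, V) = 3*(N + V) = 3*N + 3*V)
M(-4, 6 - 1*(-4)) - 139*a(11, 18) = (3*(-4) + 3*(6 - 1*(-4))) - 139*(2/19 + 11 + 18) = (-12 + 3*(6 + 4)) - 139*553/19 = (-12 + 3*10) - 76867/19 = (-12 + 30) - 76867/19 = 18 - 76867/19 = -76525/19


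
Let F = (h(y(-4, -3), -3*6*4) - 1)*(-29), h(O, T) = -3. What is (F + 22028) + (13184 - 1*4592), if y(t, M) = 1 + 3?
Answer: 30736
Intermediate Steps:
y(t, M) = 4
F = 116 (F = (-3 - 1)*(-29) = -4*(-29) = 116)
(F + 22028) + (13184 - 1*4592) = (116 + 22028) + (13184 - 1*4592) = 22144 + (13184 - 4592) = 22144 + 8592 = 30736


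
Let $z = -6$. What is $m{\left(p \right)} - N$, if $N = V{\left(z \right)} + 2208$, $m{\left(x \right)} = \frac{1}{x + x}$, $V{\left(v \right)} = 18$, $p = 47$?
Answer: $- \frac{209243}{94} \approx -2226.0$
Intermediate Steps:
$m{\left(x \right)} = \frac{1}{2 x}$
$N = 2226$ ($N = 18 + 2208 = 2226$)
$m{\left(p \right)} - N = \frac{1}{2 \cdot 47} - 2226 = \frac{1}{2} \cdot \frac{1}{47} - 2226 = \frac{1}{94} - 2226 = - \frac{209243}{94}$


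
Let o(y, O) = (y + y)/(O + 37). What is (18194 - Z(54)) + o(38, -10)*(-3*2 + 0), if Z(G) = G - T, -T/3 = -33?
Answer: 163999/9 ≈ 18222.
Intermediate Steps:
T = 99 (T = -3*(-33) = 99)
Z(G) = -99 + G (Z(G) = G - 1*99 = G - 99 = -99 + G)
o(y, O) = 2*y/(37 + O) (o(y, O) = (2*y)/(37 + O) = 2*y/(37 + O))
(18194 - Z(54)) + o(38, -10)*(-3*2 + 0) = (18194 - (-99 + 54)) + (2*38/(37 - 10))*(-3*2 + 0) = (18194 - 1*(-45)) + (2*38/27)*(-6 + 0) = (18194 + 45) + (2*38*(1/27))*(-6) = 18239 + (76/27)*(-6) = 18239 - 152/9 = 163999/9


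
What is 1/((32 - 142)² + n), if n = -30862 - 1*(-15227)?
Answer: -1/3535 ≈ -0.00028289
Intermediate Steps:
n = -15635 (n = -30862 + 15227 = -15635)
1/((32 - 142)² + n) = 1/((32 - 142)² - 15635) = 1/((-110)² - 15635) = 1/(12100 - 15635) = 1/(-3535) = -1/3535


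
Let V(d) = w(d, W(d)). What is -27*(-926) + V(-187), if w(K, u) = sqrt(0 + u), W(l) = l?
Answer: 25002 + I*sqrt(187) ≈ 25002.0 + 13.675*I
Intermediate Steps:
w(K, u) = sqrt(u)
V(d) = sqrt(d)
-27*(-926) + V(-187) = -27*(-926) + sqrt(-187) = 25002 + I*sqrt(187)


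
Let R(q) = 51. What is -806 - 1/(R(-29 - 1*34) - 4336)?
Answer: -3453709/4285 ≈ -806.00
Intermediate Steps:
-806 - 1/(R(-29 - 1*34) - 4336) = -806 - 1/(51 - 4336) = -806 - 1/(-4285) = -806 - 1*(-1/4285) = -806 + 1/4285 = -3453709/4285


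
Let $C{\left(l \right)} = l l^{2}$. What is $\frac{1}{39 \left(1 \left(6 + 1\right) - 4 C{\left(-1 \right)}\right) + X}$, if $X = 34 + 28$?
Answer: $\frac{1}{491} \approx 0.0020367$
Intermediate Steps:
$C{\left(l \right)} = l^{3}$
$X = 62$
$\frac{1}{39 \left(1 \left(6 + 1\right) - 4 C{\left(-1 \right)}\right) + X} = \frac{1}{39 \left(1 \left(6 + 1\right) - 4 \left(-1\right)^{3}\right) + 62} = \frac{1}{39 \left(1 \cdot 7 - -4\right) + 62} = \frac{1}{39 \left(7 + 4\right) + 62} = \frac{1}{39 \cdot 11 + 62} = \frac{1}{429 + 62} = \frac{1}{491}$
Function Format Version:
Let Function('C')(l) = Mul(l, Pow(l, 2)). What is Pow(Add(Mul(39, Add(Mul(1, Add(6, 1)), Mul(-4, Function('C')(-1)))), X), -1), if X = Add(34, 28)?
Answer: Rational(1, 491) ≈ 0.0020367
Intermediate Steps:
Function('C')(l) = Pow(l, 3)
X = 62
Pow(Add(Mul(39, Add(Mul(1, Add(6, 1)), Mul(-4, Function('C')(-1)))), X), -1) = Pow(Add(Mul(39, Add(Mul(1, Add(6, 1)), Mul(-4, Pow(-1, 3)))), 62), -1) = Pow(Add(Mul(39, Add(Mul(1, 7), Mul(-4, -1))), 62), -1) = Pow(Add(Mul(39, Add(7, 4)), 62), -1) = Pow(Add(Mul(39, 11), 62), -1) = Pow(Add(429, 62), -1) = Pow(491, -1) = Rational(1, 491)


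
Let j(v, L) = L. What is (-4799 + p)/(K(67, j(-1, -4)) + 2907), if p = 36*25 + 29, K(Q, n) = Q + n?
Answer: -43/33 ≈ -1.3030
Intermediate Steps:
p = 929 (p = 900 + 29 = 929)
(-4799 + p)/(K(67, j(-1, -4)) + 2907) = (-4799 + 929)/((67 - 4) + 2907) = -3870/(63 + 2907) = -3870/2970 = -3870*1/2970 = -43/33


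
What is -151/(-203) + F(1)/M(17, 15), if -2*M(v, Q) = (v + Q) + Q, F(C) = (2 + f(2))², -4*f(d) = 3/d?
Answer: 192797/305312 ≈ 0.63148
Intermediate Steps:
f(d) = -3/(4*d)
F(C) = 169/64 (F(C) = (2 - ¾/2)² = (2 - ¾*½)² = (2 - 3/8)² = (13/8)² = 169/64)
M(v, Q) = -Q - v/2 (M(v, Q) = -((v + Q) + Q)/2 = -((Q + v) + Q)/2 = -(v + 2*Q)/2 = -Q - v/2)
-151/(-203) + F(1)/M(17, 15) = -151/(-203) + 169/(64*(-1*15 - ½*17)) = -151*(-1/203) + 169/(64*(-15 - 17/2)) = 151/203 + 169/(64*(-47/2)) = 151/203 + (169/64)*(-2/47) = 151/203 - 169/1504 = 192797/305312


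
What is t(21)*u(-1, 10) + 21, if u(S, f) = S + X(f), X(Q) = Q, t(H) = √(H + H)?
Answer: 21 + 9*√42 ≈ 79.327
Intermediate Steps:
t(H) = √2*√H (t(H) = √(2*H) = √2*√H)
u(S, f) = S + f
t(21)*u(-1, 10) + 21 = (√2*√21)*(-1 + 10) + 21 = √42*9 + 21 = 9*√42 + 21 = 21 + 9*√42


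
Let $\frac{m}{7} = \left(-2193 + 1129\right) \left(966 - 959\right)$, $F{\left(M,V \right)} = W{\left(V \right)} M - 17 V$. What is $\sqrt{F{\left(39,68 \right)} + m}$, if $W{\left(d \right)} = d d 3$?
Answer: $2 \sqrt{121929} \approx 698.37$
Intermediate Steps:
$W{\left(d \right)} = 3 d^{2}$ ($W{\left(d \right)} = d^{2} \cdot 3 = 3 d^{2}$)
$F{\left(M,V \right)} = - 17 V + 3 M V^{2}$ ($F{\left(M,V \right)} = 3 V^{2} M - 17 V = 3 M V^{2} - 17 V = - 17 V + 3 M V^{2}$)
$m = -52136$ ($m = 7 \left(-2193 + 1129\right) \left(966 - 959\right) = 7 \left(\left(-1064\right) 7\right) = 7 \left(-7448\right) = -52136$)
$\sqrt{F{\left(39,68 \right)} + m} = \sqrt{68 \left(-17 + 3 \cdot 39 \cdot 68\right) - 52136} = \sqrt{68 \left(-17 + 7956\right) - 52136} = \sqrt{68 \cdot 7939 - 52136} = \sqrt{539852 - 52136} = \sqrt{487716} = 2 \sqrt{121929}$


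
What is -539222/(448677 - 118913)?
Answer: -269611/164882 ≈ -1.6352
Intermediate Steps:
-539222/(448677 - 118913) = -539222/329764 = -539222*1/329764 = -269611/164882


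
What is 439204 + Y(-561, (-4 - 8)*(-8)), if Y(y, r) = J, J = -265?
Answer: 438939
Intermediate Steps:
Y(y, r) = -265
439204 + Y(-561, (-4 - 8)*(-8)) = 439204 - 265 = 438939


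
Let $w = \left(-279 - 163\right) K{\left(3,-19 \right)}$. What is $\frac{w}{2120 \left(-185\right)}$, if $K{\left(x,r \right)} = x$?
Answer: $\frac{663}{196100} \approx 0.0033809$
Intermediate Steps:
$w = -1326$ ($w = \left(-279 - 163\right) 3 = \left(-442\right) 3 = -1326$)
$\frac{w}{2120 \left(-185\right)} = - \frac{1326}{2120 \left(-185\right)} = - \frac{1326}{-392200} = \left(-1326\right) \left(- \frac{1}{392200}\right) = \frac{663}{196100}$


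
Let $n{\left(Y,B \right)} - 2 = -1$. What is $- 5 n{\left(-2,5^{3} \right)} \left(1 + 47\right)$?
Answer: $-240$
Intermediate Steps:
$n{\left(Y,B \right)} = 1$ ($n{\left(Y,B \right)} = 2 - 1 = 1$)
$- 5 n{\left(-2,5^{3} \right)} \left(1 + 47\right) = \left(-5\right) 1 \left(1 + 47\right) = \left(-5\right) 48 = -240$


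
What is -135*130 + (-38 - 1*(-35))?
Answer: -17553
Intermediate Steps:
-135*130 + (-38 - 1*(-35)) = -17550 + (-38 + 35) = -17550 - 3 = -17553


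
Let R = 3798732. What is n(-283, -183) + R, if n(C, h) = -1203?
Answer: 3797529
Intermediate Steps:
n(-283, -183) + R = -1203 + 3798732 = 3797529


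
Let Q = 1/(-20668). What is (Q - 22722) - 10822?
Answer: -693287393/20668 ≈ -33544.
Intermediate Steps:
Q = -1/20668 ≈ -4.8384e-5
(Q - 22722) - 10822 = (-1/20668 - 22722) - 10822 = -469618297/20668 - 10822 = -693287393/20668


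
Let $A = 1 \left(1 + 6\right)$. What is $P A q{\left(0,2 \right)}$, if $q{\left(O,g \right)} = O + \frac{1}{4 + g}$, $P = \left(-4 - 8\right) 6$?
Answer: $-84$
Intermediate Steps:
$P = -72$ ($P = \left(-4 - 8\right) 6 = \left(-12\right) 6 = -72$)
$A = 7$ ($A = 1 \cdot 7 = 7$)
$P A q{\left(0,2 \right)} = \left(-72\right) 7 \frac{1 + 4 \cdot 0 + 0 \cdot 2}{4 + 2} = - 504 \frac{1 + 0 + 0}{6} = - 504 \cdot \frac{1}{6} \cdot 1 = \left(-504\right) \frac{1}{6} = -84$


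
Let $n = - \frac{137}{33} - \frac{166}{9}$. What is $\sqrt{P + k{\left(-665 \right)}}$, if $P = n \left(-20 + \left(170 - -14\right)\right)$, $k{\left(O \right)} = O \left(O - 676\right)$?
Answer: $\frac{\sqrt{967096537}}{33} \approx 942.37$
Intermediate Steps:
$k{\left(O \right)} = O \left(-676 + O\right)$
$n = - \frac{2237}{99}$ ($n = \left(-137\right) \frac{1}{33} - \frac{166}{9} = - \frac{137}{33} - \frac{166}{9} = - \frac{2237}{99} \approx -22.596$)
$P = - \frac{366868}{99}$ ($P = - \frac{2237 \left(-20 + \left(170 - -14\right)\right)}{99} = - \frac{2237 \left(-20 + \left(170 + 14\right)\right)}{99} = - \frac{2237 \left(-20 + 184\right)}{99} = \left(- \frac{2237}{99}\right) 164 = - \frac{366868}{99} \approx -3705.7$)
$\sqrt{P + k{\left(-665 \right)}} = \sqrt{- \frac{366868}{99} - 665 \left(-676 - 665\right)} = \sqrt{- \frac{366868}{99} - -891765} = \sqrt{- \frac{366868}{99} + 891765} = \sqrt{\frac{87917867}{99}} = \frac{\sqrt{967096537}}{33}$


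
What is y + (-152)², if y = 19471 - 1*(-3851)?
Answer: 46426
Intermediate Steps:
y = 23322 (y = 19471 + 3851 = 23322)
y + (-152)² = 23322 + (-152)² = 23322 + 23104 = 46426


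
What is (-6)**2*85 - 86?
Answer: 2974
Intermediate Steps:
(-6)**2*85 - 86 = 36*85 - 86 = 3060 - 86 = 2974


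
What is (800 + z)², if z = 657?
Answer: 2122849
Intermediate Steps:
(800 + z)² = (800 + 657)² = 1457² = 2122849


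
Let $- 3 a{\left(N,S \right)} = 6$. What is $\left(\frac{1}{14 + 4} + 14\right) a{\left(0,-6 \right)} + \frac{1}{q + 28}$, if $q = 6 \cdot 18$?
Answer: $- \frac{34399}{1224} \approx -28.104$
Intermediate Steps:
$q = 108$
$a{\left(N,S \right)} = -2$ ($a{\left(N,S \right)} = \left(- \frac{1}{3}\right) 6 = -2$)
$\left(\frac{1}{14 + 4} + 14\right) a{\left(0,-6 \right)} + \frac{1}{q + 28} = \left(\frac{1}{14 + 4} + 14\right) \left(-2\right) + \frac{1}{108 + 28} = \left(\frac{1}{18} + 14\right) \left(-2\right) + \frac{1}{136} = \frac{253}{18} \left(-2\right) + \frac{1}{136} = - \frac{253}{9} + \frac{1}{136} = - \frac{34399}{1224}$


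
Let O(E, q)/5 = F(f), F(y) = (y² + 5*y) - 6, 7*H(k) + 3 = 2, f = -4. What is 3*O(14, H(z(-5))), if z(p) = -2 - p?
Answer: -150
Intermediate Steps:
H(k) = -⅐ (H(k) = -3/7 + (⅐)*2 = -3/7 + 2/7 = -⅐)
F(y) = -6 + y² + 5*y
O(E, q) = -50 (O(E, q) = 5*(-6 + (-4)² + 5*(-4)) = 5*(-6 + 16 - 20) = 5*(-10) = -50)
3*O(14, H(z(-5))) = 3*(-50) = -150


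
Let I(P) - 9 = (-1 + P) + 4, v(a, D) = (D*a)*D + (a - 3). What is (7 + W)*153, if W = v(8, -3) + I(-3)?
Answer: 14229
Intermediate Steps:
v(a, D) = -3 + a + a*D**2 (v(a, D) = a*D**2 + (-3 + a) = -3 + a + a*D**2)
I(P) = 12 + P (I(P) = 9 + ((-1 + P) + 4) = 9 + (3 + P) = 12 + P)
W = 86 (W = (-3 + 8 + 8*(-3)**2) + (12 - 3) = (-3 + 8 + 8*9) + 9 = (-3 + 8 + 72) + 9 = 77 + 9 = 86)
(7 + W)*153 = (7 + 86)*153 = 93*153 = 14229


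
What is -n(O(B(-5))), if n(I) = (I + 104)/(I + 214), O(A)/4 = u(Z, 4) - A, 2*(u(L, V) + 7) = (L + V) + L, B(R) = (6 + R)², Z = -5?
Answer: -6/17 ≈ -0.35294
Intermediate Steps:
u(L, V) = -7 + L + V/2 (u(L, V) = -7 + ((L + V) + L)/2 = -7 + (V + 2*L)/2 = -7 + (L + V/2) = -7 + L + V/2)
O(A) = -40 - 4*A (O(A) = 4*((-7 - 5 + (½)*4) - A) = 4*((-7 - 5 + 2) - A) = 4*(-10 - A) = -40 - 4*A)
n(I) = (104 + I)/(214 + I)
-n(O(B(-5))) = -(104 + (-40 - 4*(6 - 5)²))/(214 + (-40 - 4*(6 - 5)²)) = -(104 + (-40 - 4*1²))/(214 + (-40 - 4*1²)) = -(104 + (-40 - 4*1))/(214 + (-40 - 4*1)) = -(104 + (-40 - 4))/(214 + (-40 - 4)) = -(104 - 44)/(214 - 44) = -60/170 = -1*6/17 = -6/17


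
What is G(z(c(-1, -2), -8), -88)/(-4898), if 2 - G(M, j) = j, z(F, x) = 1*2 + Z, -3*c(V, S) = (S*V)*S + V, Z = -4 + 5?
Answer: -45/2449 ≈ -0.018375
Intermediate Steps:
Z = 1
c(V, S) = -V/3 - V*S²/3 (c(V, S) = -((S*V)*S + V)/3 = -(V*S² + V)/3 = -(V + V*S²)/3 = -V/3 - V*S²/3)
z(F, x) = 3 (z(F, x) = 1*2 + 1 = 2 + 1 = 3)
G(M, j) = 2 - j
G(z(c(-1, -2), -8), -88)/(-4898) = (2 - 1*(-88))/(-4898) = (2 + 88)*(-1/4898) = 90*(-1/4898) = -45/2449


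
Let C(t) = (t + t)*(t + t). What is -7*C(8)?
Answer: -1792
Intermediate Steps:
C(t) = 4*t**2 (C(t) = (2*t)*(2*t) = 4*t**2)
-7*C(8) = -28*8**2 = -28*64 = -7*256 = -1792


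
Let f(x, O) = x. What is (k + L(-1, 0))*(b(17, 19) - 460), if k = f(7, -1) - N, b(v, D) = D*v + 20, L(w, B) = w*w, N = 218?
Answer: 24570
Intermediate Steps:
L(w, B) = w**2
b(v, D) = 20 + D*v
k = -211 (k = 7 - 1*218 = 7 - 218 = -211)
(k + L(-1, 0))*(b(17, 19) - 460) = (-211 + (-1)**2)*((20 + 19*17) - 460) = (-211 + 1)*((20 + 323) - 460) = -210*(343 - 460) = -210*(-117) = 24570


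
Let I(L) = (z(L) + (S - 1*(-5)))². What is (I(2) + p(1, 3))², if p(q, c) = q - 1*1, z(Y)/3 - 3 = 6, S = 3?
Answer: 1500625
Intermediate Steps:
z(Y) = 27 (z(Y) = 9 + 3*6 = 9 + 18 = 27)
p(q, c) = -1 + q (p(q, c) = q - 1 = -1 + q)
I(L) = 1225 (I(L) = (27 + (3 - 1*(-5)))² = (27 + (3 + 5))² = (27 + 8)² = 35² = 1225)
(I(2) + p(1, 3))² = (1225 + (-1 + 1))² = (1225 + 0)² = 1225² = 1500625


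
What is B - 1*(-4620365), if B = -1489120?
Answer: 3131245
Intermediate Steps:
B - 1*(-4620365) = -1489120 - 1*(-4620365) = -1489120 + 4620365 = 3131245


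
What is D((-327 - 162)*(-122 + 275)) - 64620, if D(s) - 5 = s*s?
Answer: 5597518874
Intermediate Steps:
D(s) = 5 + s**2 (D(s) = 5 + s*s = 5 + s**2)
D((-327 - 162)*(-122 + 275)) - 64620 = (5 + ((-327 - 162)*(-122 + 275))**2) - 64620 = (5 + (-489*153)**2) - 64620 = (5 + (-74817)**2) - 64620 = (5 + 5597583489) - 64620 = 5597583494 - 64620 = 5597518874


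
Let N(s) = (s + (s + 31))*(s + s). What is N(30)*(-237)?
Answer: -1294020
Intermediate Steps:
N(s) = 2*s*(31 + 2*s) (N(s) = (s + (31 + s))*(2*s) = (31 + 2*s)*(2*s) = 2*s*(31 + 2*s))
N(30)*(-237) = (2*30*(31 + 2*30))*(-237) = (2*30*(31 + 60))*(-237) = (2*30*91)*(-237) = 5460*(-237) = -1294020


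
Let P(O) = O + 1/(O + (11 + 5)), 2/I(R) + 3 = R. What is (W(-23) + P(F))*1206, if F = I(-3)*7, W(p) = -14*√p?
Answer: -111756/41 - 16884*I*√23 ≈ -2725.8 - 80973.0*I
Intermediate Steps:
I(R) = 2/(-3 + R)
F = -7/3 (F = (2/(-3 - 3))*7 = (2/(-6))*7 = (2*(-⅙))*7 = -⅓*7 = -7/3 ≈ -2.3333)
P(O) = O + 1/(16 + O) (P(O) = O + 1/(O + 16) = O + 1/(16 + O))
(W(-23) + P(F))*1206 = (-14*I*√23 + (1 + (-7/3)² + 16*(-7/3))/(16 - 7/3))*1206 = (-14*I*√23 + (1 + 49/9 - 112/3)/(41/3))*1206 = (-14*I*√23 + (3/41)*(-278/9))*1206 = (-14*I*√23 - 278/123)*1206 = (-278/123 - 14*I*√23)*1206 = -111756/41 - 16884*I*√23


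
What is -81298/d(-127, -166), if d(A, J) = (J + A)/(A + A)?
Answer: -20649692/293 ≈ -70477.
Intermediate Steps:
d(A, J) = (A + J)/(2*A) (d(A, J) = (A + J)/((2*A)) = (A + J)*(1/(2*A)) = (A + J)/(2*A))
-81298/d(-127, -166) = -81298*(-254/(-127 - 166)) = -81298/((1/2)*(-1/127)*(-293)) = -81298/293/254 = -81298*254/293 = -20649692/293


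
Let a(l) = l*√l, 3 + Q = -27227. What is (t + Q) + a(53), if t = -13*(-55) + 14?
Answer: -26501 + 53*√53 ≈ -26115.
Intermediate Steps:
t = 729 (t = 715 + 14 = 729)
Q = -27230 (Q = -3 - 27227 = -27230)
a(l) = l^(3/2)
(t + Q) + a(53) = (729 - 27230) + 53^(3/2) = -26501 + 53*√53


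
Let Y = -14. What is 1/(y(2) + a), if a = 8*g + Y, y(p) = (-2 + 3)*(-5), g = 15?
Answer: 1/101 ≈ 0.0099010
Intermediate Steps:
y(p) = -5 (y(p) = 1*(-5) = -5)
a = 106 (a = 8*15 - 14 = 120 - 14 = 106)
1/(y(2) + a) = 1/(-5 + 106) = 1/101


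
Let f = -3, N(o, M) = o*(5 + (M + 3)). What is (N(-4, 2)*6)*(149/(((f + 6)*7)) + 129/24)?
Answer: -20950/7 ≈ -2992.9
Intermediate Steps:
N(o, M) = o*(8 + M) (N(o, M) = o*(5 + (3 + M)) = o*(8 + M))
(N(-4, 2)*6)*(149/(((f + 6)*7)) + 129/24) = (-4*(8 + 2)*6)*(149/(((-3 + 6)*7)) + 129/24) = (-4*10*6)*(149/((3*7)) + 129*(1/24)) = (-40*6)*(149/21 + 43/8) = -240*(149*(1/21) + 43/8) = -240*(149/21 + 43/8) = -240*2095/168 = -20950/7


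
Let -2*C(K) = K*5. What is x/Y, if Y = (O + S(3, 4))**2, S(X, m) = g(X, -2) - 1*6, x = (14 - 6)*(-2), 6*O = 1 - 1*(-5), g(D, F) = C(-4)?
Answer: -16/25 ≈ -0.64000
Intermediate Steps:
C(K) = -5*K/2 (C(K) = -K*5/2 = -5*K/2)
g(D, F) = 10 (g(D, F) = -5/2*(-4) = 10)
O = 1 (O = (1 - 1*(-5))/6 = (1 + 5)/6 = (1/6)*6 = 1)
x = -16 (x = 8*(-2) = -16)
S(X, m) = 4 (S(X, m) = 10 - 1*6 = 10 - 6 = 4)
Y = 25 (Y = (1 + 4)**2 = 5**2 = 25)
x/Y = -16/25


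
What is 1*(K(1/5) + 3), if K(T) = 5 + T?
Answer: 41/5 ≈ 8.2000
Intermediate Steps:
1*(K(1/5) + 3) = 1*((5 + 1/5) + 3) = 1*(26/5 + 3) = 1*(41/5) = 41/5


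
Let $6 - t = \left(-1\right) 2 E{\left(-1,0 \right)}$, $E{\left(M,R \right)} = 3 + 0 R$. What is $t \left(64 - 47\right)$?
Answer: $204$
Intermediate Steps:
$E{\left(M,R \right)} = 3$ ($E{\left(M,R \right)} = 3 + 0 = 3$)
$t = 12$ ($t = 6 - \left(-1\right) 2 \cdot 3 = 6 - \left(-2\right) 3 = 6 - -6 = 6 + 6 = 12$)
$t \left(64 - 47\right) = 12 \left(64 - 47\right) = 12 \cdot 17 = 204$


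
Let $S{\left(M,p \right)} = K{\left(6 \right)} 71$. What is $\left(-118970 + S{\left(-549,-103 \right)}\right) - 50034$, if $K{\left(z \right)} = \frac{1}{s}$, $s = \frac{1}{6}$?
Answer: $-168578$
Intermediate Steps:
$s = \frac{1}{6} \approx 0.16667$
$K{\left(z \right)} = 6$ ($K{\left(z \right)} = \frac{1}{\frac{1}{6}} = 6$)
$S{\left(M,p \right)} = 426$ ($S{\left(M,p \right)} = 6 \cdot 71 = 426$)
$\left(-118970 + S{\left(-549,-103 \right)}\right) - 50034 = \left(-118970 + 426\right) - 50034 = -118544 - 50034 = -168578$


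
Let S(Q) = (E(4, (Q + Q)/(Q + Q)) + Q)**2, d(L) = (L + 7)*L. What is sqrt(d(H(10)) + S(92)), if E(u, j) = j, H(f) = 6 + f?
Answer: sqrt(9017) ≈ 94.958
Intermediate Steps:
d(L) = L*(7 + L) (d(L) = (7 + L)*L = L*(7 + L))
S(Q) = (1 + Q)**2 (S(Q) = ((Q + Q)/(Q + Q) + Q)**2 = ((2*Q)/((2*Q)) + Q)**2 = ((2*Q)*(1/(2*Q)) + Q)**2 = (1 + Q)**2)
sqrt(d(H(10)) + S(92)) = sqrt((6 + 10)*(7 + (6 + 10)) + (1 + 92)**2) = sqrt(16*(7 + 16) + 93**2) = sqrt(16*23 + 8649) = sqrt(368 + 8649) = sqrt(9017)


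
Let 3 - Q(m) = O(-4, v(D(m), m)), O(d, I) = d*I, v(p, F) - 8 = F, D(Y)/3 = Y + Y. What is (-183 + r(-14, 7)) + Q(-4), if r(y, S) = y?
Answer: -178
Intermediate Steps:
D(Y) = 6*Y (D(Y) = 3*(Y + Y) = 3*(2*Y) = 6*Y)
v(p, F) = 8 + F
O(d, I) = I*d
Q(m) = 35 + 4*m (Q(m) = 3 - (8 + m)*(-4) = 3 - (-32 - 4*m) = 3 + (32 + 4*m) = 35 + 4*m)
(-183 + r(-14, 7)) + Q(-4) = (-183 - 14) + (35 + 4*(-4)) = -197 + (35 - 16) = -197 + 19 = -178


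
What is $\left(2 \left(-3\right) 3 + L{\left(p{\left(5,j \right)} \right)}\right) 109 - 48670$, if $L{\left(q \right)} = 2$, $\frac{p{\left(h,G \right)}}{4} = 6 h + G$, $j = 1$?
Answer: $-50414$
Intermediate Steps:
$p{\left(h,G \right)} = 4 G + 24 h$ ($p{\left(h,G \right)} = 4 \left(6 h + G\right) = 4 \left(G + 6 h\right) = 4 G + 24 h$)
$\left(2 \left(-3\right) 3 + L{\left(p{\left(5,j \right)} \right)}\right) 109 - 48670 = \left(2 \left(-3\right) 3 + 2\right) 109 - 48670 = \left(\left(-6\right) 3 + 2\right) 109 - 48670 = \left(-18 + 2\right) 109 - 48670 = \left(-16\right) 109 - 48670 = -1744 - 48670 = -50414$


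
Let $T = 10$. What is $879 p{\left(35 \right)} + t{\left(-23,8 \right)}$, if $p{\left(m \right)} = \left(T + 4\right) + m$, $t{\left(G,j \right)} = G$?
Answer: $43048$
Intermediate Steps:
$p{\left(m \right)} = 14 + m$ ($p{\left(m \right)} = \left(10 + 4\right) + m = 14 + m$)
$879 p{\left(35 \right)} + t{\left(-23,8 \right)} = 879 \left(14 + 35\right) - 23 = 879 \cdot 49 - 23 = 43071 - 23 = 43048$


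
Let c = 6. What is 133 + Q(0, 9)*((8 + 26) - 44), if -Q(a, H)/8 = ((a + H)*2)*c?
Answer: 8773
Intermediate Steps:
Q(a, H) = -96*H - 96*a (Q(a, H) = -8*(a + H)*2*6 = -8*(H + a)*2*6 = -8*(2*H + 2*a)*6 = -8*(12*H + 12*a) = -96*H - 96*a)
133 + Q(0, 9)*((8 + 26) - 44) = 133 + (-96*9 - 96*0)*((8 + 26) - 44) = 133 + (-864 + 0)*(34 - 44) = 133 - 864*(-10) = 133 + 8640 = 8773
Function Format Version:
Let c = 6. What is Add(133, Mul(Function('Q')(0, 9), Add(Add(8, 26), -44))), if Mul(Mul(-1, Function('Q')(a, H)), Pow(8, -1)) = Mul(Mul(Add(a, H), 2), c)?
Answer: 8773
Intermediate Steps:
Function('Q')(a, H) = Add(Mul(-96, H), Mul(-96, a)) (Function('Q')(a, H) = Mul(-8, Mul(Mul(Add(a, H), 2), 6)) = Mul(-8, Mul(Mul(Add(H, a), 2), 6)) = Mul(-8, Mul(Add(Mul(2, H), Mul(2, a)), 6)) = Mul(-8, Add(Mul(12, H), Mul(12, a))) = Add(Mul(-96, H), Mul(-96, a)))
Add(133, Mul(Function('Q')(0, 9), Add(Add(8, 26), -44))) = Add(133, Mul(Add(Mul(-96, 9), Mul(-96, 0)), Add(Add(8, 26), -44))) = Add(133, Mul(Add(-864, 0), Add(34, -44))) = Add(133, Mul(-864, -10)) = Add(133, 8640) = 8773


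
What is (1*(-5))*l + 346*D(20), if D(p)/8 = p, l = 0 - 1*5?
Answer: 55385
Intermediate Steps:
l = -5 (l = 0 - 5 = -5)
D(p) = 8*p
(1*(-5))*l + 346*D(20) = (1*(-5))*(-5) + 346*(8*20) = -5*(-5) + 346*160 = 25 + 55360 = 55385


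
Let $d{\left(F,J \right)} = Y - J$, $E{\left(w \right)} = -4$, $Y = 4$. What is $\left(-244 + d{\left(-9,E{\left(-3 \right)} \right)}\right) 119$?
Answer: $-28084$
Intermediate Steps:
$d{\left(F,J \right)} = 4 - J$
$\left(-244 + d{\left(-9,E{\left(-3 \right)} \right)}\right) 119 = \left(-244 + \left(4 - -4\right)\right) 119 = \left(-244 + \left(4 + 4\right)\right) 119 = \left(-244 + 8\right) 119 = \left(-236\right) 119 = -28084$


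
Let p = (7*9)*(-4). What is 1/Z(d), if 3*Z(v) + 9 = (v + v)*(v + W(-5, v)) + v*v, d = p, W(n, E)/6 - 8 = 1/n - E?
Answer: -5/991887 ≈ -5.0409e-6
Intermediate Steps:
W(n, E) = 48 - 6*E + 6/n (W(n, E) = 48 + 6*(1/n - E) = 48 + (-6*E + 6/n) = 48 - 6*E + 6/n)
p = -252 (p = 63*(-4) = -252)
d = -252
Z(v) = -3 + v²/3 + 2*v*(234/5 - 5*v)/3 (Z(v) = -3 + ((v + v)*(v + (48 - 6*v + 6/(-5))) + v*v)/3 = -3 + ((2*v)*(v + (48 - 6*v + 6*(-⅕))) + v²)/3 = -3 + ((2*v)*(v + (48 - 6*v - 6/5)) + v²)/3 = -3 + ((2*v)*(v + (234/5 - 6*v)) + v²)/3 = -3 + ((2*v)*(234/5 - 5*v) + v²)/3 = -3 + (2*v*(234/5 - 5*v) + v²)/3 = -3 + (v² + 2*v*(234/5 - 5*v))/3 = -3 + (v²/3 + 2*v*(234/5 - 5*v)/3) = -3 + v²/3 + 2*v*(234/5 - 5*v)/3)
1/Z(d) = 1/(-3 - 3*(-252)² + (156/5)*(-252)) = 1/(-3 - 3*63504 - 39312/5) = 1/(-3 - 190512 - 39312/5) = 1/(-991887/5) = -5/991887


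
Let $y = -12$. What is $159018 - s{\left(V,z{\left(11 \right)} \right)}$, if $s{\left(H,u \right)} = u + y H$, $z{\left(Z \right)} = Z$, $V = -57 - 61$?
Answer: $157591$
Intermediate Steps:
$V = -118$ ($V = -57 - 61 = -118$)
$s{\left(H,u \right)} = u - 12 H$
$159018 - s{\left(V,z{\left(11 \right)} \right)} = 159018 - \left(11 - -1416\right) = 159018 - \left(11 + 1416\right) = 159018 - 1427 = 157591$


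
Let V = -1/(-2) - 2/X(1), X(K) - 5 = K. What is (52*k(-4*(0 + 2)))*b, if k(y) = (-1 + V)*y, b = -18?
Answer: -6240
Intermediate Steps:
X(K) = 5 + K
V = ⅙ (V = -1/(-2) - 2/(5 + 1) = -1*(-½) - 2/6 = ½ - 2*⅙ = ½ - ⅓ = ⅙ ≈ 0.16667)
k(y) = -5*y/6 (k(y) = (-1 + ⅙)*y = -5*y/6)
(52*k(-4*(0 + 2)))*b = (52*(-(-10)*(0 + 2)/3))*(-18) = (52*(-(-10)*2/3))*(-18) = (52*(-⅚*(-8)))*(-18) = (52*(20/3))*(-18) = (1040/3)*(-18) = -6240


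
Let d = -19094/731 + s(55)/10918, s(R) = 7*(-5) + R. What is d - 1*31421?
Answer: -125490638545/3990529 ≈ -31447.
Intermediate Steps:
s(R) = -35 + R
d = -104226836/3990529 (d = -19094/731 + (-35 + 55)/10918 = -19094*1/731 + 20*(1/10918) = -19094/731 + 10/5459 = -104226836/3990529 ≈ -26.119)
d - 1*31421 = -104226836/3990529 - 1*31421 = -104226836/3990529 - 31421 = -125490638545/3990529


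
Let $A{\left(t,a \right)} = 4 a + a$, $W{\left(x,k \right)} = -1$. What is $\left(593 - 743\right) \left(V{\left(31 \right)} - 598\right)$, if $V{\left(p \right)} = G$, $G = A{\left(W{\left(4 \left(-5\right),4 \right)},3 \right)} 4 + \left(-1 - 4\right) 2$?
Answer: $82200$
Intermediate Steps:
$A{\left(t,a \right)} = 5 a$
$G = 50$ ($G = 5 \cdot 3 \cdot 4 + \left(-1 - 4\right) 2 = 15 \cdot 4 - 10 = 60 - 10 = 50$)
$V{\left(p \right)} = 50$
$\left(593 - 743\right) \left(V{\left(31 \right)} - 598\right) = \left(593 - 743\right) \left(50 - 598\right) = \left(593 - 743\right) \left(-548\right) = \left(-150\right) \left(-548\right) = 82200$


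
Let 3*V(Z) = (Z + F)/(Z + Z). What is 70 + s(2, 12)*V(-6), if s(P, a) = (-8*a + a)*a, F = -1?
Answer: -126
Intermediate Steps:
V(Z) = (-1 + Z)/(6*Z) (V(Z) = ((Z - 1)/(Z + Z))/3 = ((-1 + Z)/((2*Z)))/3 = ((-1 + Z)*(1/(2*Z)))/3 = ((-1 + Z)/(2*Z))/3 = (-1 + Z)/(6*Z))
s(P, a) = -7*a² (s(P, a) = (-7*a)*a = -7*a²)
70 + s(2, 12)*V(-6) = 70 + (-7*12²)*((⅙)*(-1 - 6)/(-6)) = 70 + (-7*144)*((⅙)*(-⅙)*(-7)) = 70 - 1008*7/36 = 70 - 196 = -126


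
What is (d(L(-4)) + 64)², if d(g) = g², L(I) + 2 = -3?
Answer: 7921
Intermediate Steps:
L(I) = -5 (L(I) = -2 - 3 = -5)
(d(L(-4)) + 64)² = ((-5)² + 64)² = (25 + 64)² = 89² = 7921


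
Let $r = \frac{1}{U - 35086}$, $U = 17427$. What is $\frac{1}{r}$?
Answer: $-17659$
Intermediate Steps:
$r = - \frac{1}{17659}$ ($r = \frac{1}{17427 - 35086} = \frac{1}{-17659} = - \frac{1}{17659} \approx -5.6628 \cdot 10^{-5}$)
$\frac{1}{r} = \frac{1}{- \frac{1}{17659}} = -17659$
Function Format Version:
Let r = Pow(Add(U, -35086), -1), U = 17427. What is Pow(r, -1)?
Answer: -17659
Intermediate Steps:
r = Rational(-1, 17659) (r = Pow(Add(17427, -35086), -1) = Pow(-17659, -1) = Rational(-1, 17659) ≈ -5.6628e-5)
Pow(r, -1) = Pow(Rational(-1, 17659), -1) = -17659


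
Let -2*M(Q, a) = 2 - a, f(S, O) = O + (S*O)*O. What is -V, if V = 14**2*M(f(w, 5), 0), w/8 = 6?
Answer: 196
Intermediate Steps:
w = 48 (w = 8*6 = 48)
f(S, O) = O + S*O**2 (f(S, O) = O + (O*S)*O = O + S*O**2)
M(Q, a) = -1 + a/2 (M(Q, a) = -(2 - a)/2 = -1 + a/2)
V = -196 (V = 14**2*(-1 + (1/2)*0) = 196*(-1 + 0) = 196*(-1) = -196)
-V = -1*(-196) = 196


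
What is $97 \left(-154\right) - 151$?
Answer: $-15089$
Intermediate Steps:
$97 \left(-154\right) - 151 = -14938 - 151 = -15089$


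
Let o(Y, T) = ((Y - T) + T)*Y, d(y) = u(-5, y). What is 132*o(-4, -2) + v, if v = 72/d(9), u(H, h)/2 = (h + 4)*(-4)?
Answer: 27447/13 ≈ 2111.3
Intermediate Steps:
u(H, h) = -32 - 8*h (u(H, h) = 2*((h + 4)*(-4)) = 2*((4 + h)*(-4)) = 2*(-16 - 4*h) = -32 - 8*h)
d(y) = -32 - 8*y
o(Y, T) = Y**2 (o(Y, T) = Y*Y = Y**2)
v = -9/13 (v = 72/(-32 - 8*9) = 72/(-32 - 72) = 72/(-104) = 72*(-1/104) = -9/13 ≈ -0.69231)
132*o(-4, -2) + v = 132*(-4)**2 - 9/13 = 132*16 - 9/13 = 2112 - 9/13 = 27447/13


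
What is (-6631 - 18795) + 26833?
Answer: 1407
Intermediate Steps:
(-6631 - 18795) + 26833 = -25426 + 26833 = 1407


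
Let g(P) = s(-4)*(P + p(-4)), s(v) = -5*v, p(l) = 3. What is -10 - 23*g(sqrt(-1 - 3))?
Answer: -1390 - 920*I ≈ -1390.0 - 920.0*I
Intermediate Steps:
g(P) = 60 + 20*P (g(P) = (-5*(-4))*(P + 3) = 20*(3 + P) = 60 + 20*P)
-10 - 23*g(sqrt(-1 - 3)) = -10 - 23*(60 + 20*sqrt(-1 - 3)) = -10 - 23*(60 + 20*sqrt(-4)) = -10 - 23*(60 + 20*(2*I)) = -10 - 23*(60 + 40*I) = -10 + (-1380 - 920*I) = -1390 - 920*I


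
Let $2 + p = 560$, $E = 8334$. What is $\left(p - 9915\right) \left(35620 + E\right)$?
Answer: $-411277578$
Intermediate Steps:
$p = 558$ ($p = -2 + 560 = 558$)
$\left(p - 9915\right) \left(35620 + E\right) = \left(558 - 9915\right) \left(35620 + 8334\right) = \left(-9357\right) 43954 = -411277578$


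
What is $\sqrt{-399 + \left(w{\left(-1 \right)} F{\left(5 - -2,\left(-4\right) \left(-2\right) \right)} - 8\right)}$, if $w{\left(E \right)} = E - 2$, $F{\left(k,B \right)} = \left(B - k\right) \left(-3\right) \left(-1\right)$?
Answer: $4 i \sqrt{26} \approx 20.396 i$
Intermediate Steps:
$F{\left(k,B \right)} = - 3 k + 3 B$ ($F{\left(k,B \right)} = \left(- 3 B + 3 k\right) \left(-1\right) = - 3 k + 3 B$)
$w{\left(E \right)} = -2 + E$ ($w{\left(E \right)} = E - 2 = -2 + E$)
$\sqrt{-399 + \left(w{\left(-1 \right)} F{\left(5 - -2,\left(-4\right) \left(-2\right) \right)} - 8\right)} = \sqrt{-399 + \left(\left(-2 - 1\right) \left(- 3 \left(5 - -2\right) + 3 \left(\left(-4\right) \left(-2\right)\right)\right) - 8\right)} = \sqrt{-399 - \left(8 + 3 \left(- 3 \left(5 + 2\right) + 3 \cdot 8\right)\right)} = \sqrt{-399 - \left(8 + 3 \left(\left(-3\right) 7 + 24\right)\right)} = \sqrt{-399 - \left(8 + 3 \left(-21 + 24\right)\right)} = \sqrt{-399 - 17} = \sqrt{-416} = 4 i \sqrt{26}$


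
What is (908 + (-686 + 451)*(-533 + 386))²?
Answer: 1256915209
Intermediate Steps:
(908 + (-686 + 451)*(-533 + 386))² = (908 - 235*(-147))² = (908 + 34545)² = 35453² = 1256915209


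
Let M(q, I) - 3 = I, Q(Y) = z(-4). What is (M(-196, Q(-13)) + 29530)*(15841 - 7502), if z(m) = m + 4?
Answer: 246275687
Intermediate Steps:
z(m) = 4 + m
Q(Y) = 0 (Q(Y) = 4 - 4 = 0)
M(q, I) = 3 + I
(M(-196, Q(-13)) + 29530)*(15841 - 7502) = ((3 + 0) + 29530)*(15841 - 7502) = (3 + 29530)*8339 = 29533*8339 = 246275687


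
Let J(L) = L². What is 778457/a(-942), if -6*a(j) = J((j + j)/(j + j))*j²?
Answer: -778457/147894 ≈ -5.2636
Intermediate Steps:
a(j) = -j²/6 (a(j) = -((j + j)/(j + j))²*j²/6 = -((2*j)/((2*j)))²*j²/6 = -((2*j)*(1/(2*j)))²*j²/6 = -1²*j²/6 = -j²/6)
778457/a(-942) = 778457/((-⅙*(-942)²)) = 778457/((-⅙*887364)) = 778457/(-147894) = 778457*(-1/147894) = -778457/147894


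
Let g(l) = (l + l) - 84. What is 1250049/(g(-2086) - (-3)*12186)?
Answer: 1250049/32302 ≈ 38.699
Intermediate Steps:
g(l) = -84 + 2*l (g(l) = 2*l - 84 = -84 + 2*l)
1250049/(g(-2086) - (-3)*12186) = 1250049/((-84 + 2*(-2086)) - (-3)*12186) = 1250049/((-84 - 4172) - 1*(-36558)) = 1250049/(-4256 + 36558) = 1250049/32302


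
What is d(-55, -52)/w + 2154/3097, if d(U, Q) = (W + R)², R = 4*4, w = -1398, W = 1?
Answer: 2116259/4329606 ≈ 0.48879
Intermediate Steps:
R = 16
d(U, Q) = 289 (d(U, Q) = (1 + 16)² = 17² = 289)
d(-55, -52)/w + 2154/3097 = 289/(-1398) + 2154/3097 = 289*(-1/1398) + 2154*(1/3097) = -289/1398 + 2154/3097 = 2116259/4329606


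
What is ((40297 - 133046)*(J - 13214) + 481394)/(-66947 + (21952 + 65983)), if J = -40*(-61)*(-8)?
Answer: 253043930/1749 ≈ 1.4468e+5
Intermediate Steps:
J = -19520 (J = 2440*(-8) = -19520)
((40297 - 133046)*(J - 13214) + 481394)/(-66947 + (21952 + 65983)) = ((40297 - 133046)*(-19520 - 13214) + 481394)/(-66947 + (21952 + 65983)) = (-92749*(-32734) + 481394)/(-66947 + 87935) = (3036045766 + 481394)/20988 = 3036527160*(1/20988) = 253043930/1749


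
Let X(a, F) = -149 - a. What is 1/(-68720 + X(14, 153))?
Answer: -1/68883 ≈ -1.4517e-5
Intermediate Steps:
1/(-68720 + X(14, 153)) = 1/(-68720 + (-149 - 1*14)) = 1/(-68720 + (-149 - 14)) = 1/(-68720 - 163) = 1/(-68883) = -1/68883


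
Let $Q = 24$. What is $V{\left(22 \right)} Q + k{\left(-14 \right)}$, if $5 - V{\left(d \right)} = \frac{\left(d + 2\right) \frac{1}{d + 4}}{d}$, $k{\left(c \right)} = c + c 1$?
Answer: $\frac{13012}{143} \approx 90.993$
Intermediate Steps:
$k{\left(c \right)} = 2 c$ ($k{\left(c \right)} = c + c = 2 c$)
$V{\left(d \right)} = 5 - \frac{2 + d}{d \left(4 + d\right)}$ ($V{\left(d \right)} = 5 - \frac{\left(d + 2\right) \frac{1}{d + 4}}{d} = 5 - \frac{\left(2 + d\right) \frac{1}{4 + d}}{d} = 5 - \frac{\frac{1}{4 + d} \left(2 + d\right)}{d} = 5 - \frac{2 + d}{d \left(4 + d\right)}$)
$V{\left(22 \right)} Q + k{\left(-14 \right)} = \frac{-2 + 5 \cdot 22^{2} + 19 \cdot 22}{22 \left(4 + 22\right)} 24 + 2 \left(-14\right) = \frac{-2 + 5 \cdot 484 + 418}{22 \cdot 26} \cdot 24 - 28 = \frac{1}{22} \cdot \frac{1}{26} \left(-2 + 2420 + 418\right) 24 - 28 = \frac{1}{22} \cdot \frac{1}{26} \cdot 2836 \cdot 24 - 28 = \frac{709}{143} \cdot 24 - 28 = \frac{17016}{143} - 28 = \frac{13012}{143}$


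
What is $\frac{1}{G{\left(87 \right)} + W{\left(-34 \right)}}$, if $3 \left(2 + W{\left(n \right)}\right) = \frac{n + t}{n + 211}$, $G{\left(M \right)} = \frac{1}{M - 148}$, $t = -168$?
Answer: $- \frac{32391}{77635} \approx -0.41722$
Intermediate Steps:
$G{\left(M \right)} = \frac{1}{-148 + M}$
$W{\left(n \right)} = -2 + \frac{-168 + n}{3 \left(211 + n\right)}$ ($W{\left(n \right)} = -2 + \frac{\left(n - 168\right) \frac{1}{n + 211}}{3} = -2 + \frac{\left(-168 + n\right) \frac{1}{211 + n}}{3} = -2 + \frac{\frac{1}{211 + n} \left(-168 + n\right)}{3} = -2 + \frac{-168 + n}{3 \left(211 + n\right)}$)
$\frac{1}{G{\left(87 \right)} + W{\left(-34 \right)}} = \frac{1}{\frac{1}{-148 + 87} + \frac{-1434 - -170}{3 \left(211 - 34\right)}} = \frac{1}{\frac{1}{-61} + \frac{-1434 + 170}{3 \cdot 177}} = \frac{1}{- \frac{1}{61} + \frac{1}{3} \cdot \frac{1}{177} \left(-1264\right)} = \frac{1}{- \frac{1}{61} - \frac{1264}{531}} = \frac{1}{- \frac{77635}{32391}} = - \frac{32391}{77635}$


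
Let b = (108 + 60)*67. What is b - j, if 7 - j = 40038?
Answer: 51287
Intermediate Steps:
j = -40031 (j = 7 - 1*40038 = 7 - 40038 = -40031)
b = 11256 (b = 168*67 = 11256)
b - j = 11256 - 1*(-40031) = 11256 + 40031 = 51287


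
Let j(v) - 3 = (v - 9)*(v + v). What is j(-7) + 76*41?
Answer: 3343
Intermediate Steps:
j(v) = 3 + 2*v*(-9 + v) (j(v) = 3 + (v - 9)*(v + v) = 3 + (-9 + v)*(2*v) = 3 + 2*v*(-9 + v))
j(-7) + 76*41 = (3 - 18*(-7) + 2*(-7)**2) + 76*41 = (3 + 126 + 2*49) + 3116 = (3 + 126 + 98) + 3116 = 227 + 3116 = 3343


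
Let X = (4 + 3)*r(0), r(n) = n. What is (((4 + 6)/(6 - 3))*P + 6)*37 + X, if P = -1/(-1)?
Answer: 1036/3 ≈ 345.33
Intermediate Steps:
P = 1 (P = -1*(-1) = 1)
X = 0 (X = (4 + 3)*0 = 7*0 = 0)
(((4 + 6)/(6 - 3))*P + 6)*37 + X = (((4 + 6)/(6 - 3))*1 + 6)*37 + 0 = ((10/3)*1 + 6)*37 + 0 = (10/3 + 6)*37 + 0 = (28/3)*37 + 0 = 1036/3 + 0 = 1036/3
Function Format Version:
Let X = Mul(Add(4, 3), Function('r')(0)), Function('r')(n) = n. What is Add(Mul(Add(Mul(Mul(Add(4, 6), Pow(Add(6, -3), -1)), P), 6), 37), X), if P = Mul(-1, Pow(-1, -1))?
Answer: Rational(1036, 3) ≈ 345.33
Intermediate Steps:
P = 1 (P = Mul(-1, -1) = 1)
X = 0 (X = Mul(Add(4, 3), 0) = Mul(7, 0) = 0)
Add(Mul(Add(Mul(Mul(Add(4, 6), Pow(Add(6, -3), -1)), P), 6), 37), X) = Add(Mul(Add(Mul(Mul(Add(4, 6), Pow(Add(6, -3), -1)), 1), 6), 37), 0) = Add(Mul(Add(Mul(Mul(10, Pow(3, -1)), 1), 6), 37), 0) = Add(Mul(Add(Mul(Mul(10, Rational(1, 3)), 1), 6), 37), 0) = Add(Mul(Add(Mul(Rational(10, 3), 1), 6), 37), 0) = Add(Mul(Add(Rational(10, 3), 6), 37), 0) = Add(Mul(Rational(28, 3), 37), 0) = Add(Rational(1036, 3), 0) = Rational(1036, 3)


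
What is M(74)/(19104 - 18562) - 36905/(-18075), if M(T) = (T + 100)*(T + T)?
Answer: 48546991/979665 ≈ 49.555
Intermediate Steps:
M(T) = 2*T*(100 + T) (M(T) = (100 + T)*(2*T) = 2*T*(100 + T))
M(74)/(19104 - 18562) - 36905/(-18075) = (2*74*(100 + 74))/(19104 - 18562) - 36905/(-18075) = (2*74*174)/542 - 36905*(-1/18075) = 25752*(1/542) + 7381/3615 = 12876/271 + 7381/3615 = 48546991/979665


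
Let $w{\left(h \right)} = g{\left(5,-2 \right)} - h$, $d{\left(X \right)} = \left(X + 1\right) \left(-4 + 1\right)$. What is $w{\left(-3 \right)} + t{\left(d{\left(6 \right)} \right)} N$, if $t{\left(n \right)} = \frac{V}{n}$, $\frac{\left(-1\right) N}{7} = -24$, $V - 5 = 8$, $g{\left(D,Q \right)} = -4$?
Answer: $-105$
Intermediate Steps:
$d{\left(X \right)} = -3 - 3 X$ ($d{\left(X \right)} = \left(1 + X\right) \left(-3\right) = -3 - 3 X$)
$w{\left(h \right)} = -4 - h$
$V = 13$ ($V = 5 + 8 = 13$)
$N = 168$ ($N = \left(-7\right) \left(-24\right) = 168$)
$t{\left(n \right)} = \frac{13}{n}$
$w{\left(-3 \right)} + t{\left(d{\left(6 \right)} \right)} N = \left(-4 - -3\right) + \frac{13}{-3 - 18} \cdot 168 = \left(-4 + 3\right) + \frac{13}{-3 - 18} \cdot 168 = -1 + \frac{13}{-21} \cdot 168 = -1 + 13 \left(- \frac{1}{21}\right) 168 = -1 - 104 = -105$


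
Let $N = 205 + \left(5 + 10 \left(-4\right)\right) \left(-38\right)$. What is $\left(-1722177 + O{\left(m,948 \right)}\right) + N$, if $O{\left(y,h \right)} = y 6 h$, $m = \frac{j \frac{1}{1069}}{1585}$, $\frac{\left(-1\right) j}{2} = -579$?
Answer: $- \frac{2915388995626}{1694365} \approx -1.7206 \cdot 10^{6}$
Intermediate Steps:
$j = 1158$ ($j = \left(-2\right) \left(-579\right) = 1158$)
$m = \frac{1158}{1694365}$ ($m = \frac{1158 \cdot \frac{1}{1069}}{1585} = 1158 \cdot \frac{1}{1069} \cdot \frac{1}{1585} = \frac{1158}{1069} \cdot \frac{1}{1585} = \frac{1158}{1694365} \approx 0.00068344$)
$O{\left(y,h \right)} = 6 h y$ ($O{\left(y,h \right)} = 6 y h = 6 h y$)
$N = 1535$ ($N = 205 + \left(5 - 40\right) \left(-38\right) = 205 - -1330 = 205 + 1330 = 1535$)
$\left(-1722177 + O{\left(m,948 \right)}\right) + N = \left(-1722177 + 6 \cdot 948 \cdot \frac{1158}{1694365}\right) + 1535 = \left(-1722177 + \frac{6586704}{1694365}\right) + 1535 = - \frac{2917989845901}{1694365} + 1535 = - \frac{2915388995626}{1694365}$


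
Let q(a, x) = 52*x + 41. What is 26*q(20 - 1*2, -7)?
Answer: -8398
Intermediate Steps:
q(a, x) = 41 + 52*x
26*q(20 - 1*2, -7) = 26*(41 + 52*(-7)) = 26*(41 - 364) = 26*(-323) = -8398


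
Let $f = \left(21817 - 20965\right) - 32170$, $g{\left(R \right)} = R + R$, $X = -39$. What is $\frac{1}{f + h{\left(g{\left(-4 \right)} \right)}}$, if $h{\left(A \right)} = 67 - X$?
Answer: $- \frac{1}{31212} \approx -3.2039 \cdot 10^{-5}$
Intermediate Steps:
$g{\left(R \right)} = 2 R$
$h{\left(A \right)} = 106$ ($h{\left(A \right)} = 67 - -39 = 67 + 39 = 106$)
$f = -31318$ ($f = 852 - 32170 = -31318$)
$\frac{1}{f + h{\left(g{\left(-4 \right)} \right)}} = \frac{1}{-31318 + 106} = \frac{1}{-31212} = - \frac{1}{31212}$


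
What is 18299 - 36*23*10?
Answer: 10019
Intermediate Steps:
18299 - 36*23*10 = 18299 - 828*10 = 18299 - 8280 = 10019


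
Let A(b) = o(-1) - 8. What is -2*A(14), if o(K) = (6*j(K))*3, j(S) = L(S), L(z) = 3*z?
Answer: 124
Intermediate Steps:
j(S) = 3*S
o(K) = 54*K (o(K) = (6*(3*K))*3 = (18*K)*3 = 54*K)
A(b) = -62 (A(b) = 54*(-1) - 8 = -54 - 8 = -62)
-2*A(14) = -2*(-62) = 124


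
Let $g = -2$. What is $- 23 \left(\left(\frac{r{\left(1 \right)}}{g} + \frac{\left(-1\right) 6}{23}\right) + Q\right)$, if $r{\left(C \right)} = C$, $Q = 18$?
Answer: $- \frac{793}{2} \approx -396.5$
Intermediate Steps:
$- 23 \left(\left(\frac{r{\left(1 \right)}}{g} + \frac{\left(-1\right) 6}{23}\right) + Q\right) = - 23 \left(\left(1 \frac{1}{-2} + \frac{\left(-1\right) 6}{23}\right) + 18\right) = - 23 \left(\left(1 \left(- \frac{1}{2}\right) - \frac{6}{23}\right) + 18\right) = - 23 \left(\left(- \frac{1}{2} - \frac{6}{23}\right) + 18\right) = - 23 \left(- \frac{35}{46} + 18\right) = \left(-23\right) \frac{793}{46} = - \frac{793}{2}$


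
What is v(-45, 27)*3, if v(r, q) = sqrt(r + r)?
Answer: 9*I*sqrt(10) ≈ 28.461*I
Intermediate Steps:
v(r, q) = sqrt(2)*sqrt(r) (v(r, q) = sqrt(2*r) = sqrt(2)*sqrt(r))
v(-45, 27)*3 = (sqrt(2)*sqrt(-45))*3 = (sqrt(2)*(3*I*sqrt(5)))*3 = (3*I*sqrt(10))*3 = 9*I*sqrt(10)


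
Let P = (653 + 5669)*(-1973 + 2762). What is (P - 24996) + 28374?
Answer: 4991436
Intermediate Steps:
P = 4988058 (P = 6322*789 = 4988058)
(P - 24996) + 28374 = (4988058 - 24996) + 28374 = 4963062 + 28374 = 4991436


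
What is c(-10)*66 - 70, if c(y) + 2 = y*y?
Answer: 6398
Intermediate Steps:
c(y) = -2 + y² (c(y) = -2 + y*y = -2 + y²)
c(-10)*66 - 70 = (-2 + (-10)²)*66 - 70 = (-2 + 100)*66 - 70 = 98*66 - 70 = 6468 - 70 = 6398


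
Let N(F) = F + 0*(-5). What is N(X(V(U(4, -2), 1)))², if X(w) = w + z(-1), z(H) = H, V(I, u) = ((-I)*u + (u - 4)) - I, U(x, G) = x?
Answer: 144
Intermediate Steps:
V(I, u) = -4 + u - I - I*u (V(I, u) = (-I*u + (-4 + u)) - I = (-4 + u - I*u) - I = -4 + u - I - I*u)
X(w) = -1 + w (X(w) = w - 1 = -1 + w)
N(F) = F (N(F) = F + 0 = F)
N(X(V(U(4, -2), 1)))² = (-1 + (-4 + 1 - 1*4 - 1*4*1))² = (-1 + (-4 + 1 - 4 - 4))² = (-1 - 11)² = (-12)² = 144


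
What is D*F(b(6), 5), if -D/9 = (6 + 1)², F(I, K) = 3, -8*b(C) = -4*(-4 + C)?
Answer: -1323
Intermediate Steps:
b(C) = -2 + C/2 (b(C) = -(-1)*(-4 + C)/2 = -(16 - 4*C)/8 = -2 + C/2)
D = -441 (D = -9*(6 + 1)² = -9*7² = -9*49 = -441)
D*F(b(6), 5) = -441*3 = -1323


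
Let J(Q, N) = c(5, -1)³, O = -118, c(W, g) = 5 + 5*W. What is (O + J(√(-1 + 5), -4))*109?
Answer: 2930138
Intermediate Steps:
J(Q, N) = 27000 (J(Q, N) = (5 + 5*5)³ = (5 + 25)³ = 30³ = 27000)
(O + J(√(-1 + 5), -4))*109 = (-118 + 27000)*109 = 26882*109 = 2930138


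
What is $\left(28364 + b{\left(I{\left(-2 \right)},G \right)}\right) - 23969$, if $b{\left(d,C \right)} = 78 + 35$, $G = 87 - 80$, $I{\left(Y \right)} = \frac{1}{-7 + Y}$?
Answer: $4508$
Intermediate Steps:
$G = 7$
$b{\left(d,C \right)} = 113$
$\left(28364 + b{\left(I{\left(-2 \right)},G \right)}\right) - 23969 = \left(28364 + 113\right) - 23969 = 28477 - 23969 = 4508$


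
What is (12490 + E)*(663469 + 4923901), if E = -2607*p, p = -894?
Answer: 13092034840760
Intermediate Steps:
E = 2330658 (E = -2607*(-894) = 2330658)
(12490 + E)*(663469 + 4923901) = (12490 + 2330658)*(663469 + 4923901) = 2343148*5587370 = 13092034840760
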